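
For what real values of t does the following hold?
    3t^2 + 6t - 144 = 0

Factor: 3(t - 6)(t + 8) = 0.
So t = 6 or t = -8.

t = -8 or t = 6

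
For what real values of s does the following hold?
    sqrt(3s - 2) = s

s = 1 or s = 2

Square both sides: 3s - 2 = (s)^2.
Expand and rearrange: s^2 - 3s + 2 = 0.
Solving gives s = 2 or s = 1.
Check each candidate in the original equation:
  s = 2: sqrt(4) = 2, while s = 2 — valid.
  s = 1: sqrt(1) = 1, while s = 1 — valid.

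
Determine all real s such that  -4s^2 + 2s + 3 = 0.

s = -0.6514 or s = 1.1514

Discriminant: (2)^2 - 4*(-4)*3 = 52.
Quadratic formula: s = (-2 +/- sqrt(52)) / (-8).
So s = 1/4 - sqrt(13)/4 ~= -0.6514 or s = 1/4 + sqrt(13)/4 ~= 1.1514.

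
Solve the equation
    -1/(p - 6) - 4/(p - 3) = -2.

p = 4.5 or p = 7

Multiply both sides by (p - 6)(p - 3):
-(p - 3) - 4(p - 6) = -2(p - 6)(p - 3).
Expand and collect terms: -2p^2 + 23p - 63 = 0.
Factor or apply the quadratic formula: p = 4.5 or p = 7.
Neither value makes a denominator zero (p != 6, p != 3), so both are valid.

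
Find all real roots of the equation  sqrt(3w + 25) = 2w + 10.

w = -3

Square both sides: 3w + 25 = (2w + 10)^2.
Expand and rearrange: 4w^2 + 37w + 75 = 0.
Solving gives w = -3 or w = -6.25.
Check each candidate in the original equation:
  w = -3: sqrt(16) = 4, while 2w + 10 = 4 — valid.
  w = -6.25: sqrt(6.25) = 2.5, while 2w + 10 = -2.5 — extraneous.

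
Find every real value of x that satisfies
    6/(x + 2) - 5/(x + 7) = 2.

x = -8.7291 or x = 0.2291

Multiply both sides by (x + 2)(x + 7):
6(x + 7) - 5(x + 2) = 2(x + 2)(x + 7).
Expand and collect terms: 2x² + 17x - 4 = 0.
By the quadratic formula, x = (-17 ± √321) / 4, so x ≈ 0.2291 or x ≈ -8.7291.
Neither value makes a denominator zero (x ≠ -2, x ≠ -7), so both are valid.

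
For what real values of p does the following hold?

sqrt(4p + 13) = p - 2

p = 9

Square both sides: 4p + 13 = (p - 2)^2.
Expand and rearrange: p^2 - 8p - 9 = 0.
Solving gives p = 9 or p = -1.
Check each candidate in the original equation:
  p = 9: sqrt(49) = 7, while p - 2 = 7 — valid.
  p = -1: sqrt(9) = 3, while p - 2 = -3 — extraneous.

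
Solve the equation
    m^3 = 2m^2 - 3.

m = -1

Rearrange: m^3 - 2m^2 + 3 = 0.
Possible rational roots are divisors of 3. Testing m = -1 gives 0, so (m + 1) is a factor.
Divide: m^3 - 2m^2 + 3 = (m + 1)(m^2 - 3m + 3).
The quadratic m^2 - 3m + 3 has discriminant -3 < 0, so no further real roots.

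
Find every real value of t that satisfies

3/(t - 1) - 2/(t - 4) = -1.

Multiply both sides by (t - 1)(t - 4):
3(t - 4) - 2(t - 1) = -(t - 1)(t - 4).
Expand and collect terms: -t^2 + 4t + 6 = 0.
By the quadratic formula, t = (-4 +/- sqrt(40)) / -2, so t ~= -1.1623 or t ~= 5.1623.
Neither value makes a denominator zero (t != 1, t != 4), so both are valid.

t = -1.1623 or t = 5.1623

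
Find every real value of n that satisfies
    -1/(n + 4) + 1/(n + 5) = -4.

Multiply both sides by (n + 4)(n + 5):
-(n + 5) + (n + 4) = -4(n + 4)(n + 5).
Expand and collect terms: -4n² - 36n - 79 = 0.
By the quadratic formula, n = (36 ± √32) / -8, so n ≈ -5.2071 or n ≈ -3.7929.
Neither value makes a denominator zero (n ≠ -4, n ≠ -5), so both are valid.

n = -5.2071 or n = -3.7929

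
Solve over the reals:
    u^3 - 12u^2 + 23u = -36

u = -1 or u = 4 or u = 9

Rearrange: u^3 - 12u^2 + 23u + 36 = 0.
Possible rational roots are divisors of 36. Testing u = 4 gives 0, so (u - 4) is a factor.
Divide: u^3 - 12u^2 + 23u + 36 = (u - 4)(u^2 - 8u - 9).
Factor the quadratic: u = 9 or u = -1.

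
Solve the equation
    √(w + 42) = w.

Square both sides: w + 42 = (w)².
Expand and rearrange: w² - w - 42 = 0.
Solving gives w = 7 or w = -6.
Check each candidate in the original equation:
  w = 7: √(49) = 7, while w = 7 — valid.
  w = -6: √(36) = 6, while w = -6 — extraneous.

w = 7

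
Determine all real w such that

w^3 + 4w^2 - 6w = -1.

w = -5.1926 or w = 0.1926 or w = 1

Rearrange: w^3 + 4w^2 - 6w + 1 = 0.
Possible rational roots are divisors of 1. Testing w = 1 gives 0, so (w - 1) is a factor.
Divide: w^3 + 4w^2 - 6w + 1 = (w - 1)(w^2 + 5w - 1).
Apply the quadratic formula to w^2 + 5w - 1 = 0: w = (-5 +/- sqrt(29))/2, i.e. w ~= 0.1926 or w ~= -5.1926.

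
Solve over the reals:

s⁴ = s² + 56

Let u = s². The equation becomes u² - u - 56 = 0.
Factor: (u - 8)(u + 7) = 0, so u = 8 or u = -7.
s² = 8 gives s = ±2·√(2) ≈ ±2.8284.
s² = -7 < 0 has no real solution.

s = -2.8284 or s = 2.8284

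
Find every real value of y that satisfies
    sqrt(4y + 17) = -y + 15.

Square both sides: 4y + 17 = (-y + 15)^2.
Expand and rearrange: y^2 - 34y + 208 = 0.
Solving gives y = 26 or y = 8.
Check each candidate in the original equation:
  y = 26: sqrt(121) = 11, while -y + 15 = -11 — extraneous.
  y = 8: sqrt(49) = 7, while -y + 15 = 7 — valid.

y = 8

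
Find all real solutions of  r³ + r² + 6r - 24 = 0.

Possible rational roots are divisors of -24. Testing r = 2 gives 0, so (r - 2) is a factor.
Divide: r³ + r² + 6r - 24 = (r - 2)(r² + 3r + 12).
The quadratic r² + 3r + 12 has discriminant -39 < 0, so no further real roots.

r = 2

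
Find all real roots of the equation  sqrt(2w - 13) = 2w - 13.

Square both sides: 2w - 13 = (2w - 13)^2.
Expand and rearrange: 4w^2 - 54w + 182 = 0.
Solving gives w = 7 or w = 6.5.
Check each candidate in the original equation:
  w = 7: sqrt(1) = 1, while 2w - 13 = 1 — valid.
  w = 6.5: sqrt(0) = 0, while 2w - 13 = 0 — valid.

w = 6.5 or w = 7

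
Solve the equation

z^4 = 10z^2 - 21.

z = -2.6458 or z = -1.7321 or z = 1.7321 or z = 2.6458

Let u = z^2. The equation becomes u^2 - 10u + 21 = 0.
Factor: (u - 7)(u - 3) = 0, so u = 7 or u = 3.
z^2 = 7 gives z = +/-sqrt(7) ~= +/-2.6458.
z^2 = 3 gives z = +/-sqrt(3) ~= +/-1.7321.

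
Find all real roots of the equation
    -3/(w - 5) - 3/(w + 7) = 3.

w = -8.0828 or w = 4.0828

Multiply both sides by (w - 5)(w + 7):
-3(w + 7) - 3(w - 5) = 3(w - 5)(w + 7).
Expand and collect terms: 3w² + 12w - 99 = 0.
By the quadratic formula, w = (-12 ± √1332) / 6, so w ≈ 4.0828 or w ≈ -8.0828.
Neither value makes a denominator zero (w ≠ 5, w ≠ -7), so both are valid.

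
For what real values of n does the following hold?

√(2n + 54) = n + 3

n = 5

Square both sides: 2n + 54 = (n + 3)².
Expand and rearrange: n² + 4n - 45 = 0.
Solving gives n = 5 or n = -9.
Check each candidate in the original equation:
  n = 5: √(64) = 8, while n + 3 = 8 — valid.
  n = -9: √(36) = 6, while n + 3 = -6 — extraneous.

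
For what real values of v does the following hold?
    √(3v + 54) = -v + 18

v = 9

Square both sides: 3v + 54 = (-v + 18)².
Expand and rearrange: v² - 39v + 270 = 0.
Solving gives v = 30 or v = 9.
Check each candidate in the original equation:
  v = 30: √(144) = 12, while -v + 18 = -12 — extraneous.
  v = 9: √(81) = 9, while -v + 18 = 9 — valid.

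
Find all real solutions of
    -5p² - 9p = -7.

Rearrange to standard form: -5p² - 9p + 7 = 0.
Discriminant: (-9)² − 4·(-5)·7 = 221.
Quadratic formula: p = (9 ± √221) / (-10).
So p = -√(221)/10 - 9/10 ≈ -2.3866 or p = -9/10 + √(221)/10 ≈ 0.5866.

p = -2.3866 or p = 0.5866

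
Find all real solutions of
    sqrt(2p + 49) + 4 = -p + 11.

Isolate the radical: sqrt(2p + 49) = -p + 7.
Square both sides: 2p + 49 = (-p + 7)^2.
Expand and rearrange: p^2 - 16p = 0.
Solving gives p = 16 or p = 0.
Check each candidate in the original equation:
  p = 16: sqrt(81) = 9, while -p + 7 = -9 — extraneous.
  p = 0: sqrt(49) = 7, while -p + 7 = 7 — valid.

p = 0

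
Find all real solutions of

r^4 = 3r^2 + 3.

Let u = r^2. The equation becomes u^2 - 3u - 3 = 0.
By the quadratic formula, u = 3/2 + sqrt(21)/2 or u = 3/2 - sqrt(21)/2.
r^2 = 3/2 + sqrt(21)/2 gives r = +/-sqrt(3/2 + sqrt(21)/2) ~= +/-1.9471.
r^2 = 3/2 - sqrt(21)/2 < 0 has no real solution.

r = -1.9471 or r = 1.9471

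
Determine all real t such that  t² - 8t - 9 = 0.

Factor: (t + 1)(t - 9) = 0.
So t = -1 or t = 9.

t = -1 or t = 9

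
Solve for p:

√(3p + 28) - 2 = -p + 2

p = -1

Isolate the radical: √(3p + 28) = -p + 4.
Square both sides: 3p + 28 = (-p + 4)².
Expand and rearrange: p² - 11p - 12 = 0.
Solving gives p = 12 or p = -1.
Check each candidate in the original equation:
  p = 12: √(64) = 8, while -p + 4 = -8 — extraneous.
  p = -1: √(25) = 5, while -p + 4 = 5 — valid.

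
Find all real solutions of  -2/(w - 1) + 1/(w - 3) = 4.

Multiply both sides by (w - 1)(w - 3):
-2(w - 3) + (w - 1) = 4(w - 1)(w - 3).
Expand and collect terms: 4w² - 15w + 7 = 0.
By the quadratic formula, w = (15 ± √113) / 8, so w ≈ 3.2038 or w ≈ 0.5462.
Neither value makes a denominator zero (w ≠ 1, w ≠ 3), so both are valid.

w = 0.5462 or w = 3.2038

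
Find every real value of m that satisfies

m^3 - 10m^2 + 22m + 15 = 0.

m = -0.5414 or m = 5 or m = 5.5414

Possible rational roots are divisors of 15. Testing m = 5 gives 0, so (m - 5) is a factor.
Divide: m^3 - 10m^2 + 22m + 15 = (m - 5)(m^2 - 5m - 3).
Apply the quadratic formula to m^2 - 5m - 3 = 0: m = (5 +/- sqrt(37))/2, i.e. m ~= 5.5414 or m ~= -0.5414.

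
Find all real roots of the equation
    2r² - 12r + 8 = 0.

Discriminant: (-12)² − 4·2·8 = 80.
Quadratic formula: r = (12 ± √80) / 4.
So r = √(5) + 3 ≈ 5.2361 or r = 3 - √(5) ≈ 0.7639.

r = 0.7639 or r = 5.2361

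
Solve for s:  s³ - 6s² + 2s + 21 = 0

Possible rational roots are divisors of 21. Testing s = 3 gives 0, so (s - 3) is a factor.
Divide: s³ - 6s² + 2s + 21 = (s - 3)(s² - 3s - 7).
Apply the quadratic formula to s² - 3s - 7 = 0: s = (3 ± √37)/2, i.e. s ≈ 4.5414 or s ≈ -1.5414.

s = -1.5414 or s = 3 or s = 4.5414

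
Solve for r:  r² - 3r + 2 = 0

r = 1 or r = 2

Factor: (r - 2)(r - 1) = 0.
So r = 2 or r = 1.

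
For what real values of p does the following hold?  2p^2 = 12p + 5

p = -0.3912 or p = 6.3912

Rearrange to standard form: 2p^2 - 12p - 5 = 0.
Discriminant: (-12)^2 - 4*2*(-5) = 184.
Quadratic formula: p = (12 +/- sqrt(184)) / 4.
So p = 3 + sqrt(46)/2 ~= 6.3912 or p = 3 - sqrt(46)/2 ~= -0.3912.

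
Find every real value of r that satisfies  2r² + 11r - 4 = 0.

Discriminant: (11)² − 4·2·(-4) = 153.
Quadratic formula: r = (-11 ± √153) / 4.
So r = -11/4 + 3·√(17)/4 ≈ 0.3423 or r = -3·√(17)/4 - 11/4 ≈ -5.8423.

r = -5.8423 or r = 0.3423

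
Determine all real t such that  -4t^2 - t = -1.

t = -0.6404 or t = 0.3904

Rearrange to standard form: -4t^2 - t + 1 = 0.
Discriminant: (-1)^2 - 4*(-4)*1 = 17.
Quadratic formula: t = (1 +/- sqrt(17)) / (-8).
So t = -sqrt(17)/8 - 1/8 ~= -0.6404 or t = -1/8 + sqrt(17)/8 ~= 0.3904.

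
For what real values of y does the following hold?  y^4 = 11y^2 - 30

y = -2.4495 or y = -2.2361 or y = 2.2361 or y = 2.4495

Let u = y^2. The equation becomes u^2 - 11u + 30 = 0.
Factor: (u - 5)(u - 6) = 0, so u = 5 or u = 6.
y^2 = 5 gives y = +/-sqrt(5) ~= +/-2.2361.
y^2 = 6 gives y = +/-sqrt(6) ~= +/-2.4495.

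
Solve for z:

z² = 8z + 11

z = -1.1962 or z = 9.1962

Rearrange to standard form: z² - 8z - 11 = 0.
Discriminant: (-8)² − 4·1·(-11) = 108.
Quadratic formula: z = (8 ± √108) / 2.
So z = 4 + 3·√(3) ≈ 9.1962 or z = 4 - 3·√(3) ≈ -1.1962.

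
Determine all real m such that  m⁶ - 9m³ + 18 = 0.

Let u = m³. The equation becomes u² - 9u + 18 = 0.
Factor: (u - 6)(u - 3) = 0, so u = 6 or u = 3.
m³ = 6 gives m = ∛(6) ≈ 1.8171.
m³ = 3 gives m = ∛(3) ≈ 1.4422.

m = 1.4422 or m = 1.8171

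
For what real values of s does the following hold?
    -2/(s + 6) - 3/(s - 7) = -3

Multiply both sides by (s + 6)(s - 7):
-2(s - 7) - 3(s + 6) = -3(s + 6)(s - 7).
Expand and collect terms: -3s^2 + 8s + 130 = 0.
By the quadratic formula, s = (-8 +/- sqrt(1624)) / -6, so s ~= -5.3831 or s ~= 8.0498.
Neither value makes a denominator zero (s != -6, s != 7), so both are valid.

s = -5.3831 or s = 8.0498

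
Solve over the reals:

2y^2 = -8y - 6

Bring every term to one side: 2y^2 + 8y + 6 = 0.
Factor: 2(y + 3)(y + 1) = 0.
So y = -3 or y = -1.

y = -3 or y = -1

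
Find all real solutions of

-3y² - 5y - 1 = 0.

Discriminant: (-5)² − 4·(-3)·(-1) = 13.
Quadratic formula: y = (5 ± √13) / (-6).
So y = -5/6 - √(13)/6 ≈ -1.4343 or y = -5/6 + √(13)/6 ≈ -0.2324.

y = -1.4343 or y = -0.2324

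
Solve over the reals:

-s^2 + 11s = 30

Bring every term to one side: -s^2 + 11s - 30 = 0.
Factor: -1(s - 5)(s - 6) = 0.
So s = 5 or s = 6.

s = 5 or s = 6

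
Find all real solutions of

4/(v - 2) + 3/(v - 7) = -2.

Multiply both sides by (v - 2)(v - 7):
4(v - 7) + 3(v - 2) = -2(v - 2)(v - 7).
Expand and collect terms: -2v^2 + 11v + 6 = 0.
Factor or apply the quadratic formula: v = -0.5 or v = 6.
Neither value makes a denominator zero (v != 2, v != 7), so both are valid.

v = -0.5 or v = 6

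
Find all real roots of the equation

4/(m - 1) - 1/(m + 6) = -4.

Multiply both sides by (m - 1)(m + 6):
4(m + 6) - (m - 1) = -4(m - 1)(m + 6).
Expand and collect terms: -4m² - 23m - 1 = 0.
By the quadratic formula, m = (23 ± √513) / -8, so m ≈ -5.7062 or m ≈ -0.0438.
Neither value makes a denominator zero (m ≠ 1, m ≠ -6), so both are valid.

m = -5.7062 or m = -0.0438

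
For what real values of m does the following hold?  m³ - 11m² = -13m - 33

Rearrange: m³ - 11m² + 13m + 33 = 0.
Possible rational roots are divisors of 33. Testing m = 3 gives 0, so (m - 3) is a factor.
Divide: m³ - 11m² + 13m + 33 = (m - 3)(m² - 8m - 11).
Apply the quadratic formula to m² - 8m - 11 = 0: m = (8 ± √108)/2, i.e. m ≈ 9.1962 or m ≈ -1.1962.

m = -1.1962 or m = 3 or m = 9.1962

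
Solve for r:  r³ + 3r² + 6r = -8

r = -2

Rearrange: r³ + 3r² + 6r + 8 = 0.
Possible rational roots are divisors of 8. Testing r = -2 gives 0, so (r + 2) is a factor.
Divide: r³ + 3r² + 6r + 8 = (r + 2)(r² + r + 4).
The quadratic r² + r + 4 has discriminant -15 < 0, so no further real roots.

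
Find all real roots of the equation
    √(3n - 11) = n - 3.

n = 4 or n = 5

Square both sides: 3n - 11 = (n - 3)².
Expand and rearrange: n² - 9n + 20 = 0.
Solving gives n = 5 or n = 4.
Check each candidate in the original equation:
  n = 5: √(4) = 2, while n - 3 = 2 — valid.
  n = 4: √(1) = 1, while n - 3 = 1 — valid.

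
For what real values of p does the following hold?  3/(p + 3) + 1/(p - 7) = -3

p = -4.0312 or p = 6.6978

Multiply both sides by (p + 3)(p - 7):
3(p - 7) + (p + 3) = -3(p + 3)(p - 7).
Expand and collect terms: -3p^2 + 8p + 81 = 0.
By the quadratic formula, p = (-8 +/- sqrt(1036)) / -6, so p ~= -4.0312 or p ~= 6.6978.
Neither value makes a denominator zero (p != -3, p != 7), so both are valid.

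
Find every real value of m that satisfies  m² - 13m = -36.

Bring every term to one side: m² - 13m + 36 = 0.
Factor: (m - 9)(m - 4) = 0.
So m = 9 or m = 4.

m = 4 or m = 9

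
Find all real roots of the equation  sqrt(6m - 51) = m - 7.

m = 10

Square both sides: 6m - 51 = (m - 7)^2.
Expand and rearrange: m^2 - 20m + 100 = 0.
This gives the repeated root m = 10.
Check in the original equation:
  m = 10: sqrt(9) = 3, while m - 7 = 3 — valid.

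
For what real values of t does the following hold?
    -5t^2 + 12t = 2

t = 0.1802 or t = 2.2198

Rearrange to standard form: -5t^2 + 12t - 2 = 0.
Discriminant: (12)^2 - 4*(-5)*(-2) = 104.
Quadratic formula: t = (-12 +/- sqrt(104)) / (-10).
So t = 6/5 - sqrt(26)/5 ~= 0.1802 or t = sqrt(26)/5 + 6/5 ~= 2.2198.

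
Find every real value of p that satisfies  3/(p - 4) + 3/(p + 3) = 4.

p = -2.3295 or p = 4.8295

Multiply both sides by (p - 4)(p + 3):
3(p + 3) + 3(p - 4) = 4(p - 4)(p + 3).
Expand and collect terms: 4p² - 10p - 45 = 0.
By the quadratic formula, p = (10 ± √820) / 8, so p ≈ 4.8295 or p ≈ -2.3295.
Neither value makes a denominator zero (p ≠ 4, p ≠ -3), so both are valid.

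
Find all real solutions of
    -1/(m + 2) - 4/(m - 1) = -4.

m = -1.8155 or m = 2.0655

Multiply both sides by (m + 2)(m - 1):
-(m - 1) - 4(m + 2) = -4(m + 2)(m - 1).
Expand and collect terms: -4m^2 + m + 15 = 0.
By the quadratic formula, m = (-1 +/- sqrt(241)) / -8, so m ~= -1.8155 or m ~= 2.0655.
Neither value makes a denominator zero (m != -2, m != 1), so both are valid.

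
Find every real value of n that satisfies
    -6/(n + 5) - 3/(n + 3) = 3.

Multiply both sides by (n + 5)(n + 3):
-6(n + 3) - 3(n + 5) = 3(n + 5)(n + 3).
Expand and collect terms: 3n^2 + 33n + 78 = 0.
By the quadratic formula, n = (-33 +/- sqrt(153)) / 6, so n ~= -3.4384 or n ~= -7.5616.
Neither value makes a denominator zero (n != -5, n != -3), so both are valid.

n = -7.5616 or n = -3.4384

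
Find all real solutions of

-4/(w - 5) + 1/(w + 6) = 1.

w = -4.2361 or w = 0.2361

Multiply both sides by (w - 5)(w + 6):
-4(w + 6) + (w - 5) = (w - 5)(w + 6).
Expand and collect terms: w² + 4w - 1 = 0.
By the quadratic formula, w = (-4 ± √20) / 2, so w ≈ 0.2361 or w ≈ -4.2361.
Neither value makes a denominator zero (w ≠ 5, w ≠ -6), so both are valid.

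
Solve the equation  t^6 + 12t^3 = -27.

Let u = t^3. The equation becomes u^2 + 12u + 27 = 0.
Factor: (u + 9)(u + 3) = 0, so u = -9 or u = -3.
t^3 = -9 gives t = -(9)^(1/3) ~= -2.0801.
t^3 = -3 gives t = -(3)^(1/3) ~= -1.4422.

t = -2.0801 or t = -1.4422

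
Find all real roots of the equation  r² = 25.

r = -5 or r = 5

Bring every term to one side: r² - 25 = 0.
Factor: (r - 5)(r + 5) = 0.
So r = 5 or r = -5.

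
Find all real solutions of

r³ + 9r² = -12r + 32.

Rearrange: r³ + 9r² + 12r - 32 = 0.
Possible rational roots are divisors of -32. Testing r = -4 gives 0, so (r + 4) is a factor.
Divide: r³ + 9r² + 12r - 32 = (r + 4)(r² + 5r - 8).
Apply the quadratic formula to r² + 5r - 8 = 0: r = (-5 ± √57)/2, i.e. r ≈ 1.2749 or r ≈ -6.2749.

r = -6.2749 or r = -4 or r = 1.2749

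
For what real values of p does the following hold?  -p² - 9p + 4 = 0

Discriminant: (-9)² − 4·(-1)·4 = 97.
Quadratic formula: p = (9 ± √97) / (-2).
So p = -√(97)/2 - 9/2 ≈ -9.4244 or p = -9/2 + √(97)/2 ≈ 0.4244.

p = -9.4244 or p = 0.4244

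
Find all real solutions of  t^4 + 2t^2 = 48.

Let u = t^2. The equation becomes u^2 + 2u - 48 = 0.
Factor: (u + 8)(u - 6) = 0, so u = -8 or u = 6.
t^2 = -8 < 0 has no real solution.
t^2 = 6 gives t = +/-sqrt(6) ~= +/-2.4495.

t = -2.4495 or t = 2.4495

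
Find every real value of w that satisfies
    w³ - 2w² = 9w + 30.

w = 5

Rearrange: w³ - 2w² - 9w - 30 = 0.
Possible rational roots are divisors of -30. Testing w = 5 gives 0, so (w - 5) is a factor.
Divide: w³ - 2w² - 9w - 30 = (w - 5)(w² + 3w + 6).
The quadratic w² + 3w + 6 has discriminant -15 < 0, so no further real roots.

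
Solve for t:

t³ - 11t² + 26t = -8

Rearrange: t³ - 11t² + 26t + 8 = 0.
Possible rational roots are divisors of 8. Testing t = 4 gives 0, so (t - 4) is a factor.
Divide: t³ - 11t² + 26t + 8 = (t - 4)(t² - 7t - 2).
Apply the quadratic formula to t² - 7t - 2 = 0: t = (7 ± √57)/2, i.e. t ≈ 7.2749 or t ≈ -0.2749.

t = -0.2749 or t = 4 or t = 7.2749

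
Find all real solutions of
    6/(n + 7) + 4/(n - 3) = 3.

n = -5.2775 or n = 4.6108

Multiply both sides by (n + 7)(n - 3):
6(n - 3) + 4(n + 7) = 3(n + 7)(n - 3).
Expand and collect terms: 3n^2 + 2n - 73 = 0.
By the quadratic formula, n = (-2 +/- sqrt(880)) / 6, so n ~= 4.6108 or n ~= -5.2775.
Neither value makes a denominator zero (n != -7, n != 3), so both are valid.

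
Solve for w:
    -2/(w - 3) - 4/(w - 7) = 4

w = 2.3625 or w = 6.1375

Multiply both sides by (w - 3)(w - 7):
-2(w - 7) - 4(w - 3) = 4(w - 3)(w - 7).
Expand and collect terms: 4w^2 - 34w + 58 = 0.
By the quadratic formula, w = (34 +/- sqrt(228)) / 8, so w ~= 6.1375 or w ~= 2.3625.
Neither value makes a denominator zero (w != 3, w != 7), so both are valid.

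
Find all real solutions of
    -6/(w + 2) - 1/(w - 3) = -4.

w = -0.5975 or w = 3.3475

Multiply both sides by (w + 2)(w - 3):
-6(w - 3) - (w + 2) = -4(w + 2)(w - 3).
Expand and collect terms: -4w^2 + 11w + 8 = 0.
By the quadratic formula, w = (-11 +/- sqrt(249)) / -8, so w ~= -0.5975 or w ~= 3.3475.
Neither value makes a denominator zero (w != -2, w != 3), so both are valid.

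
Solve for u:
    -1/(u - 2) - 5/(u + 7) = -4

Multiply both sides by (u - 2)(u + 7):
-(u + 7) - 5(u - 2) = -4(u - 2)(u + 7).
Expand and collect terms: -4u^2 - 14u + 53 = 0.
By the quadratic formula, u = (14 +/- sqrt(1044)) / -8, so u ~= -5.7889 or u ~= 2.2889.
Neither value makes a denominator zero (u != 2, u != -7), so both are valid.

u = -5.7889 or u = 2.2889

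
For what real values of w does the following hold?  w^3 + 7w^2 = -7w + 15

Rearrange: w^3 + 7w^2 + 7w - 15 = 0.
Possible rational roots are divisors of -15. Testing w = -3 gives 0, so (w + 3) is a factor.
Divide: w^3 + 7w^2 + 7w - 15 = (w + 3)(w^2 + 4w - 5).
Factor the quadratic: w = 1 or w = -5.

w = -5 or w = -3 or w = 1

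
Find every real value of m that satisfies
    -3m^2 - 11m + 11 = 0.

Discriminant: (-11)^2 - 4*(-3)*11 = 253.
Quadratic formula: m = (11 +/- sqrt(253)) / (-6).
So m = -sqrt(253)/6 - 11/6 ~= -4.4843 or m = -11/6 + sqrt(253)/6 ~= 0.8177.

m = -4.4843 or m = 0.8177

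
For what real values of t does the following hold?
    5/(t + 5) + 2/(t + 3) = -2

t = -8.1085 or t = -3.3915

Multiply both sides by (t + 5)(t + 3):
5(t + 3) + 2(t + 5) = -2(t + 5)(t + 3).
Expand and collect terms: -2t² - 23t - 55 = 0.
By the quadratic formula, t = (23 ± √89) / -4, so t ≈ -8.1085 or t ≈ -3.3915.
Neither value makes a denominator zero (t ≠ -5, t ≠ -3), so both are valid.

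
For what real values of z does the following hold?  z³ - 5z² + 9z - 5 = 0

z = 1

Possible rational roots are divisors of -5. Testing z = 1 gives 0, so (z - 1) is a factor.
Divide: z³ - 5z² + 9z - 5 = (z - 1)(z² - 4z + 5).
The quadratic z² - 4z + 5 has discriminant -4 < 0, so no further real roots.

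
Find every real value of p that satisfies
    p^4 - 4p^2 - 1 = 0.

p = -2.0582 or p = 2.0582

Let u = p^2. The equation becomes u^2 - 4u - 1 = 0.
By the quadratic formula, u = 2 + sqrt(5) or u = 2 - sqrt(5).
p^2 = 2 + sqrt(5) gives p = +/-sqrt(2 + sqrt(5)) ~= +/-2.0582.
p^2 = 2 - sqrt(5) < 0 has no real solution.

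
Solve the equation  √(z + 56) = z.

z = 8

Square both sides: z + 56 = (z)².
Expand and rearrange: z² - z - 56 = 0.
Solving gives z = 8 or z = -7.
Check each candidate in the original equation:
  z = 8: √(64) = 8, while z = 8 — valid.
  z = -7: √(49) = 7, while z = -7 — extraneous.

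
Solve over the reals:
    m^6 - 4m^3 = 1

Let u = m^3. The equation becomes u^2 - 4u - 1 = 0.
By the quadratic formula, u = 2 + sqrt(5) or u = 2 - sqrt(5).
m^3 = 2 + sqrt(5) gives m = (2 + sqrt(5))^(1/3) ~= 1.618.
m^3 = 2 - sqrt(5) gives m = -(-2 + sqrt(5))^(1/3) ~= -0.618.

m = -0.618 or m = 1.618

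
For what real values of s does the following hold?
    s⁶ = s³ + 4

Let u = s³. The equation becomes u² - u - 4 = 0.
By the quadratic formula, u = 1/2 + √(17)/2 or u = 1/2 - √(17)/2.
s³ = 1/2 + √(17)/2 gives s = ∛(1/2 + √(17)/2) ≈ 1.3683.
s³ = 1/2 - √(17)/2 gives s = -∛(-1/2 + √(17)/2) ≈ -1.1602.

s = -1.1602 or s = 1.3683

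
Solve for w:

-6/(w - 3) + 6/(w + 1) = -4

w = -2.1623 or w = 4.1623

Multiply both sides by (w - 3)(w + 1):
-6(w + 1) + 6(w - 3) = -4(w - 3)(w + 1).
Expand and collect terms: -4w² + 8w + 36 = 0.
By the quadratic formula, w = (-8 ± √640) / -8, so w ≈ -2.1623 or w ≈ 4.1623.
Neither value makes a denominator zero (w ≠ 3, w ≠ -1), so both are valid.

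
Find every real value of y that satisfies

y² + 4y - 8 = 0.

y = -5.4641 or y = 1.4641

Discriminant: (4)² − 4·1·(-8) = 48.
Quadratic formula: y = (-4 ± √48) / 2.
So y = -2 + 2·√(3) ≈ 1.4641 or y = -2·√(3) - 2 ≈ -5.4641.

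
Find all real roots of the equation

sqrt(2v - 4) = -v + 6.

Square both sides: 2v - 4 = (-v + 6)^2.
Expand and rearrange: v^2 - 14v + 40 = 0.
Solving gives v = 10 or v = 4.
Check each candidate in the original equation:
  v = 10: sqrt(16) = 4, while -v + 6 = -4 — extraneous.
  v = 4: sqrt(4) = 2, while -v + 6 = 2 — valid.

v = 4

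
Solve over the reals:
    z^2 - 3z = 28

Bring every term to one side: z^2 - 3z - 28 = 0.
Factor: (z + 4)(z - 7) = 0.
So z = -4 or z = 7.

z = -4 or z = 7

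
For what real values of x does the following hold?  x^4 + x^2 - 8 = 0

x = -1.5402 or x = 1.5402

Let u = x^2. The equation becomes u^2 + u - 8 = 0.
By the quadratic formula, u = -1/2 + sqrt(33)/2 or u = -sqrt(33)/2 - 1/2.
x^2 = -1/2 + sqrt(33)/2 gives x = +/-sqrt(-1/2 + sqrt(33)/2) ~= +/-1.5402.
x^2 = -sqrt(33)/2 - 1/2 < 0 has no real solution.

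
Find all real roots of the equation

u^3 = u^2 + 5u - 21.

Rearrange: u^3 - u^2 - 5u + 21 = 0.
Possible rational roots are divisors of 21. Testing u = -3 gives 0, so (u + 3) is a factor.
Divide: u^3 - u^2 - 5u + 21 = (u + 3)(u^2 - 4u + 7).
The quadratic u^2 - 4u + 7 has discriminant -12 < 0, so no further real roots.

u = -3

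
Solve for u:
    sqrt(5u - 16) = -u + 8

Square both sides: 5u - 16 = (-u + 8)^2.
Expand and rearrange: u^2 - 21u + 80 = 0.
Solving gives u = 16 or u = 5.
Check each candidate in the original equation:
  u = 16: sqrt(64) = 8, while -u + 8 = -8 — extraneous.
  u = 5: sqrt(9) = 3, while -u + 8 = 3 — valid.

u = 5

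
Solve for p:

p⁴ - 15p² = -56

p = -2.8284 or p = -2.6458 or p = 2.6458 or p = 2.8284

Let u = p². The equation becomes u² - 15u + 56 = 0.
Factor: (u - 8)(u - 7) = 0, so u = 8 or u = 7.
p² = 8 gives p = ±2·√(2) ≈ ±2.8284.
p² = 7 gives p = ±√(7) ≈ ±2.6458.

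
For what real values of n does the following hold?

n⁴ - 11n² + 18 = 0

n = -3 or n = -1.4142 or n = 1.4142 or n = 3

Let u = n². The equation becomes u² - 11u + 18 = 0.
Factor: (u - 2)(u - 9) = 0, so u = 2 or u = 9.
n² = 2 gives n = ±√(2) ≈ ±1.4142.
n² = 9 gives n = ±3.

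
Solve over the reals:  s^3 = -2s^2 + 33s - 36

Rearrange: s^3 + 2s^2 - 33s + 36 = 0.
Possible rational roots are divisors of 36. Testing s = 4 gives 0, so (s - 4) is a factor.
Divide: s^3 + 2s^2 - 33s + 36 = (s - 4)(s^2 + 6s - 9).
Apply the quadratic formula to s^2 + 6s - 9 = 0: s = (-6 +/- sqrt(72))/2, i.e. s ~= 1.2426 or s ~= -7.2426.

s = -7.2426 or s = 1.2426 or s = 4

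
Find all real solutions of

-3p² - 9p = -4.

Rearrange to standard form: -3p² - 9p + 4 = 0.
Discriminant: (-9)² − 4·(-3)·4 = 129.
Quadratic formula: p = (9 ± √129) / (-6).
So p = -√(129)/6 - 3/2 ≈ -3.393 or p = -3/2 + √(129)/6 ≈ 0.393.

p = -3.393 or p = 0.393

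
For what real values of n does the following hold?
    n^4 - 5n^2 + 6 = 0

Let u = n^2. The equation becomes u^2 - 5u + 6 = 0.
Factor: (u - 2)(u - 3) = 0, so u = 2 or u = 3.
n^2 = 2 gives n = +/-sqrt(2) ~= +/-1.4142.
n^2 = 3 gives n = +/-sqrt(3) ~= +/-1.7321.

n = -1.7321 or n = -1.4142 or n = 1.4142 or n = 1.7321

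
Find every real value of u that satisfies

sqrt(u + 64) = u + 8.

u = 0

Square both sides: u + 64 = (u + 8)^2.
Expand and rearrange: u^2 + 15u = 0.
Solving gives u = 0 or u = -15.
Check each candidate in the original equation:
  u = 0: sqrt(64) = 8, while u + 8 = 8 — valid.
  u = -15: sqrt(49) = 7, while u + 8 = -7 — extraneous.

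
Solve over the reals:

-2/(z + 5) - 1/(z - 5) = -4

z = -4.5128 or z = 5.2628

Multiply both sides by (z + 5)(z - 5):
-2(z - 5) - (z + 5) = -4(z + 5)(z - 5).
Expand and collect terms: -4z² + 3z + 95 = 0.
By the quadratic formula, z = (-3 ± √1529) / -8, so z ≈ -4.5128 or z ≈ 5.2628.
Neither value makes a denominator zero (z ≠ -5, z ≠ 5), so both are valid.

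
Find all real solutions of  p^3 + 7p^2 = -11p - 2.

p = -4.7913 or p = -2 or p = -0.2087

Rearrange: p^3 + 7p^2 + 11p + 2 = 0.
Possible rational roots are divisors of 2. Testing p = -2 gives 0, so (p + 2) is a factor.
Divide: p^3 + 7p^2 + 11p + 2 = (p + 2)(p^2 + 5p + 1).
Apply the quadratic formula to p^2 + 5p + 1 = 0: p = (-5 +/- sqrt(21))/2, i.e. p ~= -0.2087 or p ~= -4.7913.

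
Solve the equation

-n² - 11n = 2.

n = -10.8151 or n = -0.1849

Rearrange to standard form: -n² - 11n - 2 = 0.
Discriminant: (-11)² − 4·(-1)·(-2) = 113.
Quadratic formula: n = (11 ± √113) / (-2).
So n = -11/2 - √(113)/2 ≈ -10.8151 or n = -11/2 + √(113)/2 ≈ -0.1849.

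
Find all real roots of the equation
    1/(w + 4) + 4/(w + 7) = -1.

Multiply both sides by (w + 4)(w + 7):
(w + 7) + 4(w + 4) = -(w + 4)(w + 7).
Expand and collect terms: -w^2 - 16w - 51 = 0.
By the quadratic formula, w = (16 +/- sqrt(52)) / -2, so w ~= -11.6056 or w ~= -4.3944.
Neither value makes a denominator zero (w != -4, w != -7), so both are valid.

w = -11.6056 or w = -4.3944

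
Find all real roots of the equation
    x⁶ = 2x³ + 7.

Let u = x³. The equation becomes u² - 2u - 7 = 0.
By the quadratic formula, u = 1 + 2·√(2) or u = 1 - 2·√(2).
x³ = 1 + 2·√(2) gives x = ∛(1 + 2·√(2)) ≈ 1.5644.
x³ = 1 - 2·√(2) gives x = -∛(-1 + 2·√(2)) ≈ -1.2228.

x = -1.2228 or x = 1.5644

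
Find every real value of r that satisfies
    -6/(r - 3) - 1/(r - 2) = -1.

Multiply both sides by (r - 3)(r - 2):
-6(r - 2) - (r - 3) = -(r - 3)(r - 2).
Expand and collect terms: -r² + 12r - 21 = 0.
By the quadratic formula, r = (-12 ± √60) / -2, so r ≈ 2.127 or r ≈ 9.873.
Neither value makes a denominator zero (r ≠ 3, r ≠ 2), so both are valid.

r = 2.127 or r = 9.873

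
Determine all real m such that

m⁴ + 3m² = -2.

No real solutions.

Let u = m². The equation becomes u² + 3u + 2 = 0.
Factor: (u + 1)(u + 2) = 0, so u = -1 or u = -2.
m² = -1 < 0 has no real solution.
m² = -2 < 0 has no real solution.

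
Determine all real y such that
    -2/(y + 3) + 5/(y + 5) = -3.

y = -6.393 or y = -2.607

Multiply both sides by (y + 3)(y + 5):
-2(y + 5) + 5(y + 3) = -3(y + 3)(y + 5).
Expand and collect terms: -3y^2 - 27y - 50 = 0.
By the quadratic formula, y = (27 +/- sqrt(129)) / -6, so y ~= -6.393 or y ~= -2.607.
Neither value makes a denominator zero (y != -3, y != -5), so both are valid.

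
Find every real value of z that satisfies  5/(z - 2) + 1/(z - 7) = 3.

z = 3.5209 or z = 7.4791

Multiply both sides by (z - 2)(z - 7):
5(z - 7) + (z - 2) = 3(z - 2)(z - 7).
Expand and collect terms: 3z^2 - 33z + 79 = 0.
By the quadratic formula, z = (33 +/- sqrt(141)) / 6, so z ~= 7.4791 or z ~= 3.5209.
Neither value makes a denominator zero (z != 2, z != 7), so both are valid.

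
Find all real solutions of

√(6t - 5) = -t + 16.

t = 9

Square both sides: 6t - 5 = (-t + 16)².
Expand and rearrange: t² - 38t + 261 = 0.
Solving gives t = 29 or t = 9.
Check each candidate in the original equation:
  t = 29: √(169) = 13, while -t + 16 = -13 — extraneous.
  t = 9: √(49) = 7, while -t + 16 = 7 — valid.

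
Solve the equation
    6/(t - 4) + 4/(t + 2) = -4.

Multiply both sides by (t - 4)(t + 2):
6(t + 2) + 4(t - 4) = -4(t - 4)(t + 2).
Expand and collect terms: -4t^2 - 2t + 36 = 0.
By the quadratic formula, t = (2 +/- sqrt(580)) / -8, so t ~= -3.2604 or t ~= 2.7604.
Neither value makes a denominator zero (t != 4, t != -2), so both are valid.

t = -3.2604 or t = 2.7604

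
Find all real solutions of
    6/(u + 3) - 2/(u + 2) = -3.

Multiply both sides by (u + 3)(u + 2):
6(u + 2) - 2(u + 3) = -3(u + 3)(u + 2).
Expand and collect terms: -3u² - 19u - 24 = 0.
By the quadratic formula, u = (19 ± √73) / -6, so u ≈ -4.5907 or u ≈ -1.7427.
Neither value makes a denominator zero (u ≠ -3, u ≠ -2), so both are valid.

u = -4.5907 or u = -1.7427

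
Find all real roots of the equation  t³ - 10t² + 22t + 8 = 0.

t = -0.3166 or t = 4 or t = 6.3166

Possible rational roots are divisors of 8. Testing t = 4 gives 0, so (t - 4) is a factor.
Divide: t³ - 10t² + 22t + 8 = (t - 4)(t² - 6t - 2).
Apply the quadratic formula to t² - 6t - 2 = 0: t = (6 ± √44)/2, i.e. t ≈ 6.3166 or t ≈ -0.3166.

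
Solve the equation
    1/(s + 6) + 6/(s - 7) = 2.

Multiply both sides by (s + 6)(s - 7):
(s - 7) + 6(s + 6) = 2(s + 6)(s - 7).
Expand and collect terms: 2s² - 9s - 113 = 0.
By the quadratic formula, s = (9 ± √985) / 4, so s ≈ 10.0962 or s ≈ -5.5962.
Neither value makes a denominator zero (s ≠ -6, s ≠ 7), so both are valid.

s = -5.5962 or s = 10.0962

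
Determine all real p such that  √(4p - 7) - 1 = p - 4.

p = 8

Isolate the radical: √(4p - 7) = p - 3.
Square both sides: 4p - 7 = (p - 3)².
Expand and rearrange: p² - 10p + 16 = 0.
Solving gives p = 8 or p = 2.
Check each candidate in the original equation:
  p = 8: √(25) = 5, while p - 3 = 5 — valid.
  p = 2: √(1) = 1, while p - 3 = -1 — extraneous.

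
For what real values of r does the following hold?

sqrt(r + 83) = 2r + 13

Square both sides: r + 83 = (2r + 13)^2.
Expand and rearrange: 4r^2 + 51r + 86 = 0.
Solving gives r = -2 or r = -10.75.
Check each candidate in the original equation:
  r = -2: sqrt(81) = 9, while 2r + 13 = 9 — valid.
  r = -10.75: sqrt(72.25) = 8.5, while 2r + 13 = -8.5 — extraneous.

r = -2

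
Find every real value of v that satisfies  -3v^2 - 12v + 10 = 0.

Discriminant: (-12)^2 - 4*(-3)*10 = 264.
Quadratic formula: v = (12 +/- sqrt(264)) / (-6).
So v = -sqrt(66)/3 - 2 ~= -4.708 or v = -2 + sqrt(66)/3 ~= 0.708.

v = -4.708 or v = 0.708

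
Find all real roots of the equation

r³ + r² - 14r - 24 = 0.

Possible rational roots are divisors of -24. Testing r = -2 gives 0, so (r + 2) is a factor.
Divide: r³ + r² - 14r - 24 = (r + 2)(r² - r - 12).
Factor the quadratic: r = 4 or r = -3.

r = -3 or r = -2 or r = 4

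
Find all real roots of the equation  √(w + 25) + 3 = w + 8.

w = 0

Isolate the radical: √(w + 25) = w + 5.
Square both sides: w + 25 = (w + 5)².
Expand and rearrange: w² + 9w = 0.
Solving gives w = 0 or w = -9.
Check each candidate in the original equation:
  w = 0: √(25) = 5, while w + 5 = 5 — valid.
  w = -9: √(16) = 4, while w + 5 = -4 — extraneous.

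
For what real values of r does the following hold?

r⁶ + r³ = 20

Let u = r³. The equation becomes u² + u - 20 = 0.
Factor: (u + 5)(u - 4) = 0, so u = -5 or u = 4.
r³ = -5 gives r = -∛(5) ≈ -1.71.
r³ = 4 gives r = ∛(4) ≈ 1.5874.

r = -1.71 or r = 1.5874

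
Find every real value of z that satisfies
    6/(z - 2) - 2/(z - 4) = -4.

z = 0.6972 or z = 4.3028

Multiply both sides by (z - 2)(z - 4):
6(z - 4) - 2(z - 2) = -4(z - 2)(z - 4).
Expand and collect terms: -4z² + 20z - 12 = 0.
By the quadratic formula, z = (-20 ± √208) / -8, so z ≈ 0.6972 or z ≈ 4.3028.
Neither value makes a denominator zero (z ≠ 2, z ≠ 4), so both are valid.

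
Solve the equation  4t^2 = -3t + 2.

t = -1.1754 or t = 0.4254

Rearrange to standard form: 4t^2 + 3t - 2 = 0.
Discriminant: (3)^2 - 4*4*(-2) = 41.
Quadratic formula: t = (-3 +/- sqrt(41)) / 8.
So t = -3/8 + sqrt(41)/8 ~= 0.4254 or t = -sqrt(41)/8 - 3/8 ~= -1.1754.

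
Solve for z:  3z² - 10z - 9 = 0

Discriminant: (-10)² − 4·3·(-9) = 208.
Quadratic formula: z = (10 ± √208) / 6.
So z = 5/3 + 2·√(13)/3 ≈ 4.0704 or z = 5/3 - 2·√(13)/3 ≈ -0.737.

z = -0.737 or z = 4.0704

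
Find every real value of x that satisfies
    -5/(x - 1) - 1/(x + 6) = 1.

Multiply both sides by (x - 1)(x + 6):
-5(x + 6) - (x - 1) = (x - 1)(x + 6).
Expand and collect terms: x^2 + 11x + 23 = 0.
By the quadratic formula, x = (-11 +/- sqrt(29)) / 2, so x ~= -2.8074 or x ~= -8.1926.
Neither value makes a denominator zero (x != 1, x != -6), so both are valid.

x = -8.1926 or x = -2.8074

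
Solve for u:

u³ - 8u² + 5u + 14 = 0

Possible rational roots are divisors of 14. Testing u = 2 gives 0, so (u - 2) is a factor.
Divide: u³ - 8u² + 5u + 14 = (u - 2)(u² - 6u - 7).
Factor the quadratic: u = 7 or u = -1.

u = -1 or u = 2 or u = 7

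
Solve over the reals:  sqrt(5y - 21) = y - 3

y = 5 or y = 6

Square both sides: 5y - 21 = (y - 3)^2.
Expand and rearrange: y^2 - 11y + 30 = 0.
Solving gives y = 6 or y = 5.
Check each candidate in the original equation:
  y = 6: sqrt(9) = 3, while y - 3 = 3 — valid.
  y = 5: sqrt(4) = 2, while y - 3 = 2 — valid.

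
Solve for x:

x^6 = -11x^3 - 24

Let u = x^3. The equation becomes u^2 + 11u + 24 = 0.
Factor: (u + 3)(u + 8) = 0, so u = -3 or u = -8.
x^3 = -3 gives x = -(3)^(1/3) ~= -1.4422.
x^3 = -8 gives x = -2.

x = -2 or x = -1.4422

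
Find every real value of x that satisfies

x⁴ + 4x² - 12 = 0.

x = -1.4142 or x = 1.4142

Let u = x². The equation becomes u² + 4u - 12 = 0.
Factor: (u + 6)(u - 2) = 0, so u = -6 or u = 2.
x² = -6 < 0 has no real solution.
x² = 2 gives x = ±√(2) ≈ ±1.4142.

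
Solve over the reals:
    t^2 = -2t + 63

Bring every term to one side: t^2 + 2t - 63 = 0.
Factor: (t - 7)(t + 9) = 0.
So t = 7 or t = -9.

t = -9 or t = 7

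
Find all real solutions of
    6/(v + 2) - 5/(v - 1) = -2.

Multiply both sides by (v + 2)(v - 1):
6(v - 1) - 5(v + 2) = -2(v + 2)(v - 1).
Expand and collect terms: -2v² - 3v + 20 = 0.
Factor or apply the quadratic formula: v = -4 or v = 2.5.
Neither value makes a denominator zero (v ≠ -2, v ≠ 1), so both are valid.

v = -4 or v = 2.5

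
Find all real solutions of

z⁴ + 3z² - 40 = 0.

Let u = z². The equation becomes u² + 3u - 40 = 0.
Factor: (u + 8)(u - 5) = 0, so u = -8 or u = 5.
z² = -8 < 0 has no real solution.
z² = 5 gives z = ±√(5) ≈ ±2.2361.

z = -2.2361 or z = 2.2361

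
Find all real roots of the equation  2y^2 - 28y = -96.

y = 6 or y = 8

Bring every term to one side: 2y^2 - 28y + 96 = 0.
Factor: 2(y - 8)(y - 6) = 0.
So y = 8 or y = 6.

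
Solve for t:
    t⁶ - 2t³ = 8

Let u = t³. The equation becomes u² - 2u - 8 = 0.
Factor: (u - 4)(u + 2) = 0, so u = 4 or u = -2.
t³ = 4 gives t = ∛(4) ≈ 1.5874.
t³ = -2 gives t = -∛(2) ≈ -1.2599.

t = -1.2599 or t = 1.5874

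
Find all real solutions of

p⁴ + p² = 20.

p = -2 or p = 2

Let u = p². The equation becomes u² + u - 20 = 0.
Factor: (u + 5)(u - 4) = 0, so u = -5 or u = 4.
p² = -5 < 0 has no real solution.
p² = 4 gives p = ±2.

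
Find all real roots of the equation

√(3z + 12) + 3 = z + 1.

Isolate the radical: √(3z + 12) = z - 2.
Square both sides: 3z + 12 = (z - 2)².
Expand and rearrange: z² - 7z - 8 = 0.
Solving gives z = 8 or z = -1.
Check each candidate in the original equation:
  z = 8: √(36) = 6, while z - 2 = 6 — valid.
  z = -1: √(9) = 3, while z - 2 = -3 — extraneous.

z = 8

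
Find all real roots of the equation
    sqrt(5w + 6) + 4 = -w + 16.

w = 6

Isolate the radical: sqrt(5w + 6) = -w + 12.
Square both sides: 5w + 6 = (-w + 12)^2.
Expand and rearrange: w^2 - 29w + 138 = 0.
Solving gives w = 23 or w = 6.
Check each candidate in the original equation:
  w = 23: sqrt(121) = 11, while -w + 12 = -11 — extraneous.
  w = 6: sqrt(36) = 6, while -w + 12 = 6 — valid.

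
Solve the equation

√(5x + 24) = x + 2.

x = 5

Square both sides: 5x + 24 = (x + 2)².
Expand and rearrange: x² - x - 20 = 0.
Solving gives x = 5 or x = -4.
Check each candidate in the original equation:
  x = 5: √(49) = 7, while x + 2 = 7 — valid.
  x = -4: √(4) = 2, while x + 2 = -2 — extraneous.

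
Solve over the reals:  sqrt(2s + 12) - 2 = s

Isolate the radical: sqrt(2s + 12) = s + 2.
Square both sides: 2s + 12 = (s + 2)^2.
Expand and rearrange: s^2 + 2s - 8 = 0.
Solving gives s = 2 or s = -4.
Check each candidate in the original equation:
  s = 2: sqrt(16) = 4, while s + 2 = 4 — valid.
  s = -4: sqrt(4) = 2, while s + 2 = -2 — extraneous.

s = 2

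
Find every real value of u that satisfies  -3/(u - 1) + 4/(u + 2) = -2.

u = -3.5 or u = 2

Multiply both sides by (u - 1)(u + 2):
-3(u + 2) + 4(u - 1) = -2(u - 1)(u + 2).
Expand and collect terms: -2u² - 3u + 14 = 0.
Factor or apply the quadratic formula: u = -3.5 or u = 2.
Neither value makes a denominator zero (u ≠ 1, u ≠ -2), so both are valid.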